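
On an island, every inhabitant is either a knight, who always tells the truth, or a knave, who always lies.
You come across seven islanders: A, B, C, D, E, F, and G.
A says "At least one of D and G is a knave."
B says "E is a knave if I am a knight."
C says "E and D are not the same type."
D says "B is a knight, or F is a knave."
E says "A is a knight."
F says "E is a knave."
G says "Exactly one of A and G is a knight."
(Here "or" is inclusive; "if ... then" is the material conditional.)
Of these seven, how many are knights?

5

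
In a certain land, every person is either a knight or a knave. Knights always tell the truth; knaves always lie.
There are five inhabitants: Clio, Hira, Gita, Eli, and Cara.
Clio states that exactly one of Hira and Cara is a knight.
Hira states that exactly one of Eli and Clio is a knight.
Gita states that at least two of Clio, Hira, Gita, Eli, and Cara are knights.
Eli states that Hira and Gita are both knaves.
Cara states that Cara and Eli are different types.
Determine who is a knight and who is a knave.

Clio (knight): "exactly one of Hira and Cara is a knight" — true. ✓
As a knight, Hira's statement "exactly one of Eli and Clio is a knight" should be true; it is.
Gita (knight): "at least two of Clio, Hira, Gita, Eli, and Cara are knights" — true. ✓
Eli is a knave, so "Hira and Gita are both knaves" must be false — and it is.
Cara (knave): "Cara and Eli are different types" — false. ✓

Clio is a knight, Hira is a knight, Gita is a knight, Eli is a knave, and Cara is a knave.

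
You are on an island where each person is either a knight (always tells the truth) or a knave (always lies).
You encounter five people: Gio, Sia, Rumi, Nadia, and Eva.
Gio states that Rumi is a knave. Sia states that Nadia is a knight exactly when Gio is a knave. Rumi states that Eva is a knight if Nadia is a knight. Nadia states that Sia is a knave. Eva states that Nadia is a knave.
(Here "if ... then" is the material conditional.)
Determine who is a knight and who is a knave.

Gio is a knight, Sia is a knave, Rumi is a knave, Nadia is a knight, and Eva is a knave.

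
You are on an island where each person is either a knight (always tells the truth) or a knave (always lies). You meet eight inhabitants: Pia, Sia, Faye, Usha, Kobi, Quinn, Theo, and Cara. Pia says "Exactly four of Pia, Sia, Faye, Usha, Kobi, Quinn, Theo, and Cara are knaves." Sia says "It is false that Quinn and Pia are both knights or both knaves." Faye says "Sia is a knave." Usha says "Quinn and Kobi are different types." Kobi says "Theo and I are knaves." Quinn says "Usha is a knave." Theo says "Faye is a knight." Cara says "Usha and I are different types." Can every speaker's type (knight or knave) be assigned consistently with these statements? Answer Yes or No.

Checking all 256 assignments, each has at least one speaker whose statement's truth value contradicts their type.

No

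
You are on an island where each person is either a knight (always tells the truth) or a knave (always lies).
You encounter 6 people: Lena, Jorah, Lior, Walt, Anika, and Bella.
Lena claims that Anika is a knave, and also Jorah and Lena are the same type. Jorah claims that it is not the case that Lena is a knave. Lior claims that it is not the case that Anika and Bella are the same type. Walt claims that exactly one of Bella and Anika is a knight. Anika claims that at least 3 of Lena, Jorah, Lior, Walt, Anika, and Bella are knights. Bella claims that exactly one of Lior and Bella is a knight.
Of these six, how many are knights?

2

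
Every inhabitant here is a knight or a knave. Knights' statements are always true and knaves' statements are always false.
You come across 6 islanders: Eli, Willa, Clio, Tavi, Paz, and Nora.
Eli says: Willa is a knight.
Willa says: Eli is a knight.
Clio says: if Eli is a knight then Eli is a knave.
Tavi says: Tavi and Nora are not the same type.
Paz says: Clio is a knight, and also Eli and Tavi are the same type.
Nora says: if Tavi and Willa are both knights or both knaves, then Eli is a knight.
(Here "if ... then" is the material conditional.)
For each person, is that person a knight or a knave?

Eli is a knave; "Willa is a knight" is False, as required.
As a knave, Willa's statement "Eli is a knight" should be False; it is.
Clio is a knight, and the claim "if Eli is a knight then Eli is a knave" is indeed true.
Tavi is a knave, and the claim "Tavi and Nora are not the same type" is indeed False.
Paz (knight): "Clio is a knight, and also Eli and Tavi are the same type" — true. ✓
Nora is a knave, and the claim "if Tavi and Willa are both knights or both knaves, then Eli is a knight" is indeed False.

Eli is a knave, Willa is a knave, Clio is a knight, Tavi is a knave, Paz is a knight, and Nora is a knave.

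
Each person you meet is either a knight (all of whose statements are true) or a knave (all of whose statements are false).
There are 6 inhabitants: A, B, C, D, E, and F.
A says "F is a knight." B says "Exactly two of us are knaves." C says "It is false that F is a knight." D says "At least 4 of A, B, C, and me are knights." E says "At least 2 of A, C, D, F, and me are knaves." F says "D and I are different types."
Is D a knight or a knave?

D is a knave.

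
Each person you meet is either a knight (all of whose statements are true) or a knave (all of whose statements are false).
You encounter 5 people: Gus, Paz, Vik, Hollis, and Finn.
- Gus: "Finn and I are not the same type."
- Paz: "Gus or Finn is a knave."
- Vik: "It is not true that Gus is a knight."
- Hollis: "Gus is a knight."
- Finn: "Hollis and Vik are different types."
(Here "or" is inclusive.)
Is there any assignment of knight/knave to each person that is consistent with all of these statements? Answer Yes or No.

No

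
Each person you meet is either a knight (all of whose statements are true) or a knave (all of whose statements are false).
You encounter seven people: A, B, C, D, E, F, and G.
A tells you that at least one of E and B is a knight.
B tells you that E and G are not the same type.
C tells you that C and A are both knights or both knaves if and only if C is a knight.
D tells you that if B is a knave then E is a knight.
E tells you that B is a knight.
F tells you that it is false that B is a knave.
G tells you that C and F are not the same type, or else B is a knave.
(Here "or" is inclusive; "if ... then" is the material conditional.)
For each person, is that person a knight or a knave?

A is a knight, B is a knight, C is a knight, D is a knight, E is a knight, F is a knight, and G is a knave.

A is a knight, so "at least one of E and B is a knight" must be true — and it is.
B is a knight; "E and G are not the same type" is true, as required.
C is a knight, so "C and A are both knights or both knaves if and only if C is a knight" must be true — and it is.
D is a knight, so "if B is a knave then E is a knight" must be true — and it is.
E is a knight, so "B is a knight" must be true — and it is.
F is a knight, and the claim "it is false that B is a knave" is indeed true.
G (knave): "C and F are not the same type, or else B is a knave" — False. ✓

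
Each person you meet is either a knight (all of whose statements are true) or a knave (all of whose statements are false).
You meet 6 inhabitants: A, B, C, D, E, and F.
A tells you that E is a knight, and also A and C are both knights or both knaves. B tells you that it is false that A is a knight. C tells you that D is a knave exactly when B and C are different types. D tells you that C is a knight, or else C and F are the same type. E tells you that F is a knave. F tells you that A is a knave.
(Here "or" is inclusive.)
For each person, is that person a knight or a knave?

A is a knave, B is a knight, C is a knight, D is a knight, E is a knave, and F is a knight.

A is a knave; "E is a knight, and also A and C are both knights or both knaves" is False, as required.
As a knight, B's statement "it is false that A is a knight" should be True; it is.
As a knight, C's statement "D is a knave exactly when B and C are different types" should be True; it is.
As a knight, D's statement "C is a knight, or else C and F are the same type" should be True; it is.
E is a knave, so "F is a knave" must be False — and it is.
F is a knight, and the claim "A is a knave" is indeed True.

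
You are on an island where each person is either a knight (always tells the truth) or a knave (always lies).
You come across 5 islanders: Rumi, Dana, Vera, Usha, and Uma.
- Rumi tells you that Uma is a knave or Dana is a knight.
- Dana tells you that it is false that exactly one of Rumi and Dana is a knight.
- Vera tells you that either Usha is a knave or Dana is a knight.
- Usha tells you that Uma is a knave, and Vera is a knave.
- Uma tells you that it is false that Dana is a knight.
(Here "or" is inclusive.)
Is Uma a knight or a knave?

Uma is a knave.

Consistent assignments: {Rumi=knight, Dana=knight, Vera=knight, Usha=knave, Uma=knave}
In every consistent assignment, Uma is a knave.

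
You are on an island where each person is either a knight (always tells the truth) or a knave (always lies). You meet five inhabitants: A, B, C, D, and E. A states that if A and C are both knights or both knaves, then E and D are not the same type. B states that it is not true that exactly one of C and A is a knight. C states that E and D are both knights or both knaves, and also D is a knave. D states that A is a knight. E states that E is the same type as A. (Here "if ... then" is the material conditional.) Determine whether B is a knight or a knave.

B is a knave.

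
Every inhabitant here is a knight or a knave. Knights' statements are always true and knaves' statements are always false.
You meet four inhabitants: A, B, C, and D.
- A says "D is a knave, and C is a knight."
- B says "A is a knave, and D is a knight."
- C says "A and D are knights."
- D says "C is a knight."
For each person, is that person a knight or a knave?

A is a knave, B is a knave, C is a knave, and D is a knave.

A is a knave, so "D is a knave, and C is a knight" must be False — and it is.
B is a knave, so "A is a knave, and D is a knight" must be False — and it is.
As a knave, C's statement "A and D are knights" should be False; it is.
Since D is a knave, "C is a knight" needs to be False, which holds.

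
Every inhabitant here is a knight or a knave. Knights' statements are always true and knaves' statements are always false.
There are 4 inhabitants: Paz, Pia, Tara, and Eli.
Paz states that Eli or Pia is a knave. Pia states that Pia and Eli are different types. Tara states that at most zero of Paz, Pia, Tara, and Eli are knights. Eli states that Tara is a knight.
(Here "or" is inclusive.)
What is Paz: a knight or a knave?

Paz is a knight.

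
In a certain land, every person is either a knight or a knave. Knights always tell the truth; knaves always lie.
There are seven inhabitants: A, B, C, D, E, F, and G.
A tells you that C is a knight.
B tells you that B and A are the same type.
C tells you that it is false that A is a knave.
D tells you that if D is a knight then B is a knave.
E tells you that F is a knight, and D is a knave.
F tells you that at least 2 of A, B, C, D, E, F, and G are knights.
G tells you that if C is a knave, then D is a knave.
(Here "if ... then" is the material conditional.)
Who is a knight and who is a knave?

Knights: A, C, D, F, and G. Knaves: B and E.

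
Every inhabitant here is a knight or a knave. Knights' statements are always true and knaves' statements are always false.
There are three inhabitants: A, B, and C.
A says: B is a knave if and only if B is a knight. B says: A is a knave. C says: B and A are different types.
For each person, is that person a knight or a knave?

A is a knave, B is a knight, and C is a knight.

Suppose A is a knight. Then A's statement "B is a knave if and only if B is a knight" would have to be true. Checking the 4 ways to assign the others, none is consistent with every speaker.
(For instance, with B=knight, C=knight, A's claim "B is a knave if and only if B is a knight" comes out false where it would need to be true.)
So A must be a knave, making "B is a knave if and only if B is a knight" false. Taking A=knave, B=knight, C=knight, each remaining statement checks out:
  B (knight): "A is a knave" — true. ✓
  C (knight): "B and A are different types" — true. ✓
This is the unique consistent assignment.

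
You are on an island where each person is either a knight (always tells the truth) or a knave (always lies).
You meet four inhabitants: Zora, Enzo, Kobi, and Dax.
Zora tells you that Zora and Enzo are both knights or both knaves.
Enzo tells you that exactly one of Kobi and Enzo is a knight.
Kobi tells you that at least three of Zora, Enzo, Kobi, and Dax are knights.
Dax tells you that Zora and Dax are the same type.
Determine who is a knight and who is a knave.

Zora is a knight, and the claim "Zora and Enzo are both knights or both knaves" is indeed true.
Enzo is a knight, and the claim "exactly one of Kobi and Enzo is a knight" is indeed true.
Kobi (knave): "at least three of Zora, Enzo, Kobi, and Dax are knights" — false. ✓
As a knave, Dax's statement "Zora and Dax are the same type" should be false; it is.

Zora is a knight, Enzo is a knight, Kobi is a knave, and Dax is a knave.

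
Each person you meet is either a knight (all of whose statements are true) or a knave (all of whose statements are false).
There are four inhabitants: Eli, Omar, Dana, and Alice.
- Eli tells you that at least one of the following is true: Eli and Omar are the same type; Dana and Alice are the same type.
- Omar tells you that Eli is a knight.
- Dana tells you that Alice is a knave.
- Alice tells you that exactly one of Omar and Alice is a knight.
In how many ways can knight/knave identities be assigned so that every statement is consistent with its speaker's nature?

0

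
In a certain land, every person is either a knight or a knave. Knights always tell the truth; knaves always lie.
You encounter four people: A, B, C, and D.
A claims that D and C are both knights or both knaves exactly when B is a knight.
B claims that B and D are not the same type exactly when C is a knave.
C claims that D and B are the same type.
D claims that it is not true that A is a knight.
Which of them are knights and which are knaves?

A is a knight, B is a knight, C is a knave, and D is a knave.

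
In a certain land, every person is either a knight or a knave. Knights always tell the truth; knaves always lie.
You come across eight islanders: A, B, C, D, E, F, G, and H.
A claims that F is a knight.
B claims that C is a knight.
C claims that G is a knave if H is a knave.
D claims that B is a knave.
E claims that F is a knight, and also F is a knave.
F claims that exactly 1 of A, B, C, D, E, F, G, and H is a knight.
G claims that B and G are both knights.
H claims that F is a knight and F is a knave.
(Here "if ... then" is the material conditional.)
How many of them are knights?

2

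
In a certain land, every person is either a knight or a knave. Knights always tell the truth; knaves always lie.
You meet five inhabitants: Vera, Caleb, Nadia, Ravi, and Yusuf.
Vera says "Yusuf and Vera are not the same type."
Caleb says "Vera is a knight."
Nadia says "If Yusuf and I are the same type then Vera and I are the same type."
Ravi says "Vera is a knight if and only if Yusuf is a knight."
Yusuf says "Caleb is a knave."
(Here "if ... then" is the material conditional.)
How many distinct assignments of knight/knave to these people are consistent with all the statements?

Consistent assignments:
  Vera=knight, Caleb=knight, Nadia=knight, Ravi=knave, Yusuf=knave
  Vera=knight, Caleb=knight, Nadia=knave, Ravi=knave, Yusuf=knave

2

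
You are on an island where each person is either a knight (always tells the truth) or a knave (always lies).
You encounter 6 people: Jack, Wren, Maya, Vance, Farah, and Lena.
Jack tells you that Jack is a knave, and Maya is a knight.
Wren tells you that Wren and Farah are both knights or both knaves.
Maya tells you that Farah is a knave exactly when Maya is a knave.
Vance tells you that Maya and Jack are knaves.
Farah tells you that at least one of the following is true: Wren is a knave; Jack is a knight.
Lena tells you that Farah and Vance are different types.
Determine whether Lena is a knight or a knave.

Consistent assignments: {Jack=knave, Wren=knave, Maya=knave, Vance=knight, Farah=knight, Lena=knave}
In every consistent assignment, Lena is a knave.

Lena is a knave.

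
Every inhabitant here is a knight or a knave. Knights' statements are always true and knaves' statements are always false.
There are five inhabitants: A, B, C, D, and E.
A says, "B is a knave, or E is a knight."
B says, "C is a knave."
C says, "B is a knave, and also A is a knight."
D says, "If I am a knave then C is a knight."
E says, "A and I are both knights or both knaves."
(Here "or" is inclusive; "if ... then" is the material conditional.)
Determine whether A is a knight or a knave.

A is a knight.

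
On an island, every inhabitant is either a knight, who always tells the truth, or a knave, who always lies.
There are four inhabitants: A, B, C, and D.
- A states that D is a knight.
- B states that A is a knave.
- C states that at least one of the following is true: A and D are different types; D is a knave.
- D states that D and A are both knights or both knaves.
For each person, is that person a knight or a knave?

A is a knight; "D is a knight" is True, as required.
B (knave): "A is a knave" — False. ✓
Since C is a knave, "at least one of the following is true: A and D are different types; D is a knave" needs to be False, which holds.
D (knight): "D and A are both knights or both knaves" — True. ✓

A is a knight, B is a knave, C is a knave, and D is a knight.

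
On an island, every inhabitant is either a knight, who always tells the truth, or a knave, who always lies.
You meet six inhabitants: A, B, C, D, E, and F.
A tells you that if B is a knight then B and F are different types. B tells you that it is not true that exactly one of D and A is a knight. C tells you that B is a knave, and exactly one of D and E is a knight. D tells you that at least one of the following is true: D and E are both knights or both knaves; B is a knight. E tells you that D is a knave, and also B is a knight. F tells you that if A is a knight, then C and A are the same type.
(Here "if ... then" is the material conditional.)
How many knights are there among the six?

The unique consistent assignment is A=knight, B=knight, C=knave, D=knight, E=knave, F=knave.
That has 3 knights.

3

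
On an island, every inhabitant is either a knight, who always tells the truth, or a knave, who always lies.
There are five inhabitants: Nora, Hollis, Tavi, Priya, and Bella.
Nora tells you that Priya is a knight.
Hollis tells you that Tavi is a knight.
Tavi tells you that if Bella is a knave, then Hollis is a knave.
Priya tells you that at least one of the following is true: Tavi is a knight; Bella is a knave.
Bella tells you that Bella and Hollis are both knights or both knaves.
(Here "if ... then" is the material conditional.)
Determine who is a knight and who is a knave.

Nora is a knight, Hollis is a knight, Tavi is a knight, Priya is a knight, and Bella is a knight.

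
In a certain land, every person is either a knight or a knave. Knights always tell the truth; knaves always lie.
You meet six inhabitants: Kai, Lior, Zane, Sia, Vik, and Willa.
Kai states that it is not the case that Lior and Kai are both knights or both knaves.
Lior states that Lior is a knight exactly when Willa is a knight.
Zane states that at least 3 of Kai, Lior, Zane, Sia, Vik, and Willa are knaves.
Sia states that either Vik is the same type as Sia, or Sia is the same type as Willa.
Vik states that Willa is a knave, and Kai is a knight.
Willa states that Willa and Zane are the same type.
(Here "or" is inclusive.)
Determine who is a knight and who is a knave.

Kai is a knave, Lior is a knave, Zane is a knight, Sia is a knight, Vik is a knave, and Willa is a knight.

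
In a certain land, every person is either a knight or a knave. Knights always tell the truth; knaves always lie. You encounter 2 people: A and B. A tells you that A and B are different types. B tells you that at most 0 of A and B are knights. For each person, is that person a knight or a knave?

A is a knight, and the claim "A and B are different types" is indeed True.
Since B is a knave, "at most 0 of A and B are knights" needs to be False, which holds.

A is a knight and B is a knave.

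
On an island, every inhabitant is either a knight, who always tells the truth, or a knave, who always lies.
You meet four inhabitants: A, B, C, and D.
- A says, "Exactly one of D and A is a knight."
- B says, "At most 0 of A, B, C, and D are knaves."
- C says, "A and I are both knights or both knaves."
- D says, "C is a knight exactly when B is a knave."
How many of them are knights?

The unique consistent assignment is A=knight, B=knave, C=knave, D=knave.
That has 1 knight.

1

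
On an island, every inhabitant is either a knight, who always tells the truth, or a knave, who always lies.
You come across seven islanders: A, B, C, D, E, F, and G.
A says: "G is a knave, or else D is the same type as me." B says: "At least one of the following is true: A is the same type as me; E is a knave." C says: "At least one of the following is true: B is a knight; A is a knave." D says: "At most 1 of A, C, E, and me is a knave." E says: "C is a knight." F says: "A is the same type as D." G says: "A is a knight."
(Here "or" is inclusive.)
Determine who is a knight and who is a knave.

A is a knight; "G is a knave, or else D is the same type as me" is true, as required.
As a knight, B's statement "at least one of the following is true: A is the same type as me; E is a knave" should be true; it is.
C is a knight; "at least one of the following is true: B is a knight; A is a knave" is true, as required.
D is a knight, so "at most 1 of A, C, E, and me is a knave" must be true — and it is.
E is a knight, and the claim "C is a knight" is indeed true.
As a knight, F's statement "A is the same type as D" should be true; it is.
G (knight): "A is a knight" — true. ✓

Knights: A, B, C, D, E, F, and G. Knaves: none.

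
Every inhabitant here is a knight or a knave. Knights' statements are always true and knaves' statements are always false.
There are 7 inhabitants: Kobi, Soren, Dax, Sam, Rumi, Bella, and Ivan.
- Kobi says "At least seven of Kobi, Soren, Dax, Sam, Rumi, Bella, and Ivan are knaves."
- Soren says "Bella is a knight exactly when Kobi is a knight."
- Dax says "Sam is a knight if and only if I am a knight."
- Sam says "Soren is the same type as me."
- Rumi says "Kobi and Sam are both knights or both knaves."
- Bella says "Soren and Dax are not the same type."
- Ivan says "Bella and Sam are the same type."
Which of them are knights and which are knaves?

Kobi is a knave, Soren is a knight, Dax is a knight, Sam is a knight, Rumi is a knave, Bella is a knave, and Ivan is a knave.

As a knave, Kobi's statement "at least seven of Kobi, Soren, Dax, Sam, Rumi, Bella, and Ivan are knaves" should be false; it is.
Soren is a knight, so "Bella is a knight exactly when Kobi is a knight" must be True — and it is.
As a knight, Dax's statement "Sam is a knight if and only if I am a knight" should be True; it is.
As a knight, Sam's statement "Soren is the same type as me" should be True; it is.
Rumi (knave): "Kobi and Sam are both knights or both knaves" — false. ✓
Since Bella is a knave, "Soren and Dax are not the same type" needs to be false, which holds.
Since Ivan is a knave, "Bella and Sam are the same type" needs to be false, which holds.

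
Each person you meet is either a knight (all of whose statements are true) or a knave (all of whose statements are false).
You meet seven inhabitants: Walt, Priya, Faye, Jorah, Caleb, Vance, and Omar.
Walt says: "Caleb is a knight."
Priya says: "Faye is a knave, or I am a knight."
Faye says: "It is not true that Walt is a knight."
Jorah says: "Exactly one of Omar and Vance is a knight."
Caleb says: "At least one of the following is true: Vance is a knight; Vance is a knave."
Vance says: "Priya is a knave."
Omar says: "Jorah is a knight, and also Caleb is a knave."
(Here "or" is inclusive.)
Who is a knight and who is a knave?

Walt is a knight, Priya is a knight, Faye is a knave, Jorah is a knave, Caleb is a knight, Vance is a knave, and Omar is a knave.

Walt is a knight, and the claim "Caleb is a knight" is indeed true.
Priya is a knight; "Faye is a knave, or I am a knight" is true, as required.
Faye is a knave, so "it is not true that Walt is a knight" must be false — and it is.
Since Jorah is a knave, "exactly one of Omar and Vance is a knight" needs to be false, which holds.
As a knight, Caleb's statement "at least one of the following is true: Vance is a knight; Vance is a knave" should be true; it is.
Vance (knave): "Priya is a knave" — false. ✓
Omar is a knave; "Jorah is a knight, and also Caleb is a knave" is false, as required.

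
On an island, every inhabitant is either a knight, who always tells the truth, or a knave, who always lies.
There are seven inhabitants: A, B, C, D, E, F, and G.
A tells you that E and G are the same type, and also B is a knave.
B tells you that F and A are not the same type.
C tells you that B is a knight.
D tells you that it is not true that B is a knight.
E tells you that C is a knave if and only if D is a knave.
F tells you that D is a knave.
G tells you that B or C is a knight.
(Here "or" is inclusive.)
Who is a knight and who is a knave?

Knights: B, C, F, and G. Knaves: A, D, and E.

A is a knave, and the claim "E and G are the same type, and also B is a knave" is indeed false.
B is a knight, so "F and A are not the same type" must be true — and it is.
C is a knight; "B is a knight" is true, as required.
D is a knave, so "it is not true that B is a knight" must be false — and it is.
E is a knave; "C is a knave if and only if D is a knave" is false, as required.
F is a knight, and the claim "D is a knave" is indeed true.
Since G is a knight, "B or C is a knight" needs to be true, which holds.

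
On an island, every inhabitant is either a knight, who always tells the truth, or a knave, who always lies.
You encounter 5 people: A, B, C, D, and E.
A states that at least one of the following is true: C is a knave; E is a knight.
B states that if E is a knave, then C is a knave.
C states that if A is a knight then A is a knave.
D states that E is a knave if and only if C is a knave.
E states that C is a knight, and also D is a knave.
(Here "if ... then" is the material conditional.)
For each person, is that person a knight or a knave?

Knights: A, B, and D. Knaves: C and E.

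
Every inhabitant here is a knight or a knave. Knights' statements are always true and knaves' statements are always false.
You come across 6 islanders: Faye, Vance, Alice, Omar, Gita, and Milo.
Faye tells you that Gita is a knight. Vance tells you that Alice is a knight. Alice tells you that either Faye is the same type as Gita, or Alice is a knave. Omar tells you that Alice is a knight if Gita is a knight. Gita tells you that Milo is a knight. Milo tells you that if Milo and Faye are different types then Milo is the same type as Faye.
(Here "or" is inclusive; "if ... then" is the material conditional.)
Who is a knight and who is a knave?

Faye is a knight, Vance is a knight, Alice is a knight, Omar is a knight, Gita is a knight, and Milo is a knight.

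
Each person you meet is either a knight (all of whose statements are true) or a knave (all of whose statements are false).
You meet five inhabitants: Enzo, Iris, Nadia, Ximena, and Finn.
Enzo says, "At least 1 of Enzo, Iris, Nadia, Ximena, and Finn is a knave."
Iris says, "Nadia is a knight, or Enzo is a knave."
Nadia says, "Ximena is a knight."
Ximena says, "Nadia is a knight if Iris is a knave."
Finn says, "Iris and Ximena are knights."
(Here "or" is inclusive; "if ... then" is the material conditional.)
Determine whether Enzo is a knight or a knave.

Enzo is a knight.

Consistent assignments: {Enzo=knight, Iris=knave, Nadia=knave, Ximena=knave, Finn=knave}
In every consistent assignment, Enzo is a knight.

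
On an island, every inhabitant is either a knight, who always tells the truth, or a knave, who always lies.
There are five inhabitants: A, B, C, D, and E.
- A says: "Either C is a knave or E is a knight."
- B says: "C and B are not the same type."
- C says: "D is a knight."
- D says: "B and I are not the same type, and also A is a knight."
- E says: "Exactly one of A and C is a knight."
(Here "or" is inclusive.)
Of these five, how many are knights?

The unique consistent assignment is A=knight, B=knave, C=knave, D=knave, E=knight.
That has 2 knights.

2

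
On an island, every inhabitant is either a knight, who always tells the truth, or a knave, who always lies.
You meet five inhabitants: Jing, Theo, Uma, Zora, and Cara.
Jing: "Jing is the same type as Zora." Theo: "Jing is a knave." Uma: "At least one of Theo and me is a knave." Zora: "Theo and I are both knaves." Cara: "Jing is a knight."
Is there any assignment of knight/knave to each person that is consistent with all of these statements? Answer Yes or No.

No

Checking all 32 assignments, each has at least one speaker whose statement's truth value contradicts their type.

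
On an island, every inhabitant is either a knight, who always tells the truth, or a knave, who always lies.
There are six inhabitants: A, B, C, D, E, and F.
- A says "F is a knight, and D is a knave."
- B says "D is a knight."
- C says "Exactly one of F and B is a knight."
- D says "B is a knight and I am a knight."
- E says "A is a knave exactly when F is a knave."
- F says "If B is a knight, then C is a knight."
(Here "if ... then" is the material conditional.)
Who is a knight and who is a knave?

As a knight, A's statement "F is a knight, and D is a knave" should be true; it is.
B (knave): "D is a knight" — False. ✓
C is a knight; "exactly one of F and B is a knight" is true, as required.
D is a knave, and the claim "B is a knight and I am a knight" is indeed False.
E is a knight, so "A is a knave exactly when F is a knave" must be true — and it is.
Since F is a knight, "if B is a knight, then C is a knight" needs to be true, which holds.

Knights: A, C, E, and F. Knaves: B and D.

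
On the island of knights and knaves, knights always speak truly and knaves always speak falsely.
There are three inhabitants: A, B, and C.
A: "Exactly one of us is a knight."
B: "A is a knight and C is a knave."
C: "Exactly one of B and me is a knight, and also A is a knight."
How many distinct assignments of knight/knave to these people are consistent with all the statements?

1

Consistent assignments:
  A=knave, B=knave, C=knave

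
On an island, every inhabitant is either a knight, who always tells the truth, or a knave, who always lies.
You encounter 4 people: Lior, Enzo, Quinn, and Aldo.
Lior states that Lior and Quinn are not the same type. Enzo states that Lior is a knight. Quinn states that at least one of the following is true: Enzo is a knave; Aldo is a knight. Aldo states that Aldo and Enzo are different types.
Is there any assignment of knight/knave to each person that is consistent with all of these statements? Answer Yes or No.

No

Checking all 16 assignments, each has at least one speaker whose statement's truth value contradicts their type.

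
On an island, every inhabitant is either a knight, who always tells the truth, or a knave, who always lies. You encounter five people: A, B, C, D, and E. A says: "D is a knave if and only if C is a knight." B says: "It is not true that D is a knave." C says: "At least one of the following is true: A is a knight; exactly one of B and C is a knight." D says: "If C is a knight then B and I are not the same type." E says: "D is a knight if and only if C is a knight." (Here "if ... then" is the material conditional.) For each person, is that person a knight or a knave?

A is a knight, B is a knave, C is a knight, D is a knave, and E is a knave.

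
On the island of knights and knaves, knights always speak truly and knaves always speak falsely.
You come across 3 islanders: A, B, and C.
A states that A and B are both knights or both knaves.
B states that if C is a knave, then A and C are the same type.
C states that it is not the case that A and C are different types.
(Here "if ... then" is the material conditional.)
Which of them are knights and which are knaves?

Suppose A is a knave. Then A's statement "A and B are both knights or both knaves" would have to be false. Checking the 4 ways to assign the others, none is consistent with every speaker.
(For instance, with B=knight, C=knight, C's claim "it is not the case that A and C are different types" comes out false where it would need to be true.)
So A must be a knight, making "A and B are both knights or both knaves" true. Taking A=knight, B=knight, C=knight, each remaining statement checks out:
  B (knight): "if C is a knave, then A and C are the same type" — true. ✓
  C (knight): "it is not the case that A and C are different types" — true. ✓
This is the unique consistent assignment.

Knights: A, B, and C. Knaves: none.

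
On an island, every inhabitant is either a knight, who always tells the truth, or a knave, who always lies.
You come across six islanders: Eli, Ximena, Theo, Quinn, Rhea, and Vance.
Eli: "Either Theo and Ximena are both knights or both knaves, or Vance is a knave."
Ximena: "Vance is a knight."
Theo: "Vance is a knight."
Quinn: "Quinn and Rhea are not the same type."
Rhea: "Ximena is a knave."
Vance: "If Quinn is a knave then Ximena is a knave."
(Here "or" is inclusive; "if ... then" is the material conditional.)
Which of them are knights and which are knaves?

As a knight, Eli's statement "either Theo and Ximena are both knights or both knaves, or Vance is a knave" should be true; it is.
As a knight, Ximena's statement "Vance is a knight" should be true; it is.
Theo is a knight, and the claim "Vance is a knight" is indeed true.
Since Quinn is a knight, "Quinn and Rhea are not the same type" needs to be true, which holds.
Rhea is a knave, and the claim "Ximena is a knave" is indeed false.
Vance (knight): "if Quinn is a knave then Ximena is a knave" — true. ✓

Eli is a knight, Ximena is a knight, Theo is a knight, Quinn is a knight, Rhea is a knave, and Vance is a knight.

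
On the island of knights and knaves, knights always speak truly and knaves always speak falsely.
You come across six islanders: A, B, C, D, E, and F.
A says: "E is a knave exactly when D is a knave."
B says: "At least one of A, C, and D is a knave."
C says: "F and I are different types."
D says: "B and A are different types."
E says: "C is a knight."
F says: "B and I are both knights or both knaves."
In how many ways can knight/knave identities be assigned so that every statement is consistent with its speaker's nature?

Consistent assignments:
  A=knight, B=knight, C=knave, D=knave, E=knave, F=knave
  A=knave, B=knight, C=knave, D=knight, E=knave, F=knave

2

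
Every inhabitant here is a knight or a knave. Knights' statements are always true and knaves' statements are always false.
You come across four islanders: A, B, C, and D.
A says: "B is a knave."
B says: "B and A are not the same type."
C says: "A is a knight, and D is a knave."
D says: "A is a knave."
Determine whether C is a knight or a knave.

C is a knave.

Consistent assignments: {A=knave, B=knight, C=knave, D=knight}
In every consistent assignment, C is a knave.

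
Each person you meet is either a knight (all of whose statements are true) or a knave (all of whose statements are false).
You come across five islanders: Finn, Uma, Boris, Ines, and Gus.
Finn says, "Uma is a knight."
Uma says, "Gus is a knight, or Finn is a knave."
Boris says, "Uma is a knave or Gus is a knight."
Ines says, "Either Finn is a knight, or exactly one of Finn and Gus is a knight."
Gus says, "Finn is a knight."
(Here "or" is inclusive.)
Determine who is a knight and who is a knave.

Knights: Finn, Uma, Boris, Ines, and Gus. Knaves: none.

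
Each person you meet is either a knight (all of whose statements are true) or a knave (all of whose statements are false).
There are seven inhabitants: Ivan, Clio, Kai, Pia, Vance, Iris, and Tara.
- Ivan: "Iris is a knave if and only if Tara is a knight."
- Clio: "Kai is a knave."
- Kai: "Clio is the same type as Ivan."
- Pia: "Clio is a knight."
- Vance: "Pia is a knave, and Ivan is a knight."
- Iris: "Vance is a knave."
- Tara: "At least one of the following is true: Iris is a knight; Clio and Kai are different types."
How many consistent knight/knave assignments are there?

2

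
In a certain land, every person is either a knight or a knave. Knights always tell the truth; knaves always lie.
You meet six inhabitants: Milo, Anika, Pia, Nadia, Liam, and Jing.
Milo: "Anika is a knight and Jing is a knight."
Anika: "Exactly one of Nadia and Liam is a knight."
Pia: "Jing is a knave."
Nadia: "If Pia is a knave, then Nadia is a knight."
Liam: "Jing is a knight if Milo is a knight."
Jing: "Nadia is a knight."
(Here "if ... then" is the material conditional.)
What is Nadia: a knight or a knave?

Nadia is a knight.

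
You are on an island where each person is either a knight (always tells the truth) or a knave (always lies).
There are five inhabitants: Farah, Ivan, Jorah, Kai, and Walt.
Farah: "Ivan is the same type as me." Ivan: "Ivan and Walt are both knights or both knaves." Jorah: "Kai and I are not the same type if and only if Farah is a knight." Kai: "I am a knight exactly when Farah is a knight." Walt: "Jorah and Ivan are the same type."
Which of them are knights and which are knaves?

Farah is a knight, Ivan is a knight, Jorah is a knight, Kai is a knave, and Walt is a knight.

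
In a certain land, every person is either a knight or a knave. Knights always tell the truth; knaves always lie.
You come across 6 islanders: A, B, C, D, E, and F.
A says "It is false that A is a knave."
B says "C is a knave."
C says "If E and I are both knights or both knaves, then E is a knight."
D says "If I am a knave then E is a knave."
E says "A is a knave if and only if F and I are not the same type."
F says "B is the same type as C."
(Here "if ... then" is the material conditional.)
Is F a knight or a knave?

F is a knave.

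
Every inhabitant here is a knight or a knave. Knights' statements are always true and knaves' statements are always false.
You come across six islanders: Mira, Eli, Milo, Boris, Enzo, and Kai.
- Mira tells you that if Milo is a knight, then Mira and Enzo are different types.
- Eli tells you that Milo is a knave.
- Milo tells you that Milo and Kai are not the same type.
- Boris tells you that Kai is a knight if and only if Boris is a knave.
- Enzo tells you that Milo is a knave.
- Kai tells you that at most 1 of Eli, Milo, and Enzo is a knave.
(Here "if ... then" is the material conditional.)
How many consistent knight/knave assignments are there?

4

Consistent assignments:
  Mira=knight, Eli=knave, Milo=knight, Boris=knight, Enzo=knave, Kai=knave
  Mira=knight, Eli=knave, Milo=knight, Boris=knave, Enzo=knave, Kai=knave
  Mira=knave, Eli=knave, Milo=knight, Boris=knight, Enzo=knave, Kai=knave
  Mira=knave, Eli=knave, Milo=knight, Boris=knave, Enzo=knave, Kai=knave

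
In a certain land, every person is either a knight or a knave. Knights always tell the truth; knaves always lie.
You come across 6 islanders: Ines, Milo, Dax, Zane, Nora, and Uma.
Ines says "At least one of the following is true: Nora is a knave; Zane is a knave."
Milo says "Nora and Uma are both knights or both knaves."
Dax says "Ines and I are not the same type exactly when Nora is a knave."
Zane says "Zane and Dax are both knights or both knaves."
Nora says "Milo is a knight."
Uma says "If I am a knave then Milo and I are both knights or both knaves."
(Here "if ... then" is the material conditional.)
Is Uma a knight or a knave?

Uma is a knight.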